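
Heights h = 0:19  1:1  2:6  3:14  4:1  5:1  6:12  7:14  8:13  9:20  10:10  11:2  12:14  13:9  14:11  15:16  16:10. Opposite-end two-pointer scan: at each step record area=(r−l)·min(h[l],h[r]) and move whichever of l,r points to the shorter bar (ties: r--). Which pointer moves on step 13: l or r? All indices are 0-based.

l=0 r=16: min(19,10)*16=160 best=160 *, r--
l=0 r=15: min(19,16)*15=240 best=240 *, r--
l=0 r=14: min(19,11)*14=154 best=240, r--
l=0 r=13: min(19,9)*13=117 best=240, r--
l=0 r=12: min(19,14)*12=168 best=240, r--
l=0 r=11: min(19,2)*11=22 best=240, r--
l=0 r=10: min(19,10)*10=100 best=240, r--
l=0 r=9: min(19,20)*9=171 best=240, l++
l=1 r=9: min(1,20)*8=8 best=240, l++
l=2 r=9: min(6,20)*7=42 best=240, l++
l=3 r=9: min(14,20)*6=84 best=240, l++
l=4 r=9: min(1,20)*5=5 best=240, l++
l=5 r=9: min(1,20)*4=4 best=240, l++

l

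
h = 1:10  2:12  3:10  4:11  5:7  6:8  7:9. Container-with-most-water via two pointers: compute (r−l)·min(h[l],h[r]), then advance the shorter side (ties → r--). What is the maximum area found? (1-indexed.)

l=1 r=7: min(10,9)*6=54 best=54 *, r--
l=1 r=6: min(10,8)*5=40 best=54, r--
l=1 r=5: min(10,7)*4=28 best=54, r--
l=1 r=4: min(10,11)*3=30 best=54, l++
l=2 r=4: min(12,11)*2=22 best=54, r--
l=2 r=3: min(12,10)*1=10 best=54, r--

max area = 54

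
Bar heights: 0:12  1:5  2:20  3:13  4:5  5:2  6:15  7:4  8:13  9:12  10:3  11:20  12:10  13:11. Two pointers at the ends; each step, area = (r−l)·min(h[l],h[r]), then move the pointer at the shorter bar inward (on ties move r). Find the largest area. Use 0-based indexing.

[0,13] min(12,11)*13=143 best=143 * → r--
[0,12] min(12,10)*12=120 best=143 → r--
[0,11] min(12,20)*11=132 best=143 → l++
[1,11] min(5,20)*10=50 best=143 → l++
[2,11] min(20,20)*9=180 best=180 * → r--
[2,10] min(20,3)*8=24 best=180 → r--
[2,9] min(20,12)*7=84 best=180 → r--
[2,8] min(20,13)*6=78 best=180 → r--
[2,7] min(20,4)*5=20 best=180 → r--
[2,6] min(20,15)*4=60 best=180 → r--
[2,5] min(20,2)*3=6 best=180 → r--
[2,4] min(20,5)*2=10 best=180 → r--
[2,3] min(20,13)*1=13 best=180 → r--

max area = 180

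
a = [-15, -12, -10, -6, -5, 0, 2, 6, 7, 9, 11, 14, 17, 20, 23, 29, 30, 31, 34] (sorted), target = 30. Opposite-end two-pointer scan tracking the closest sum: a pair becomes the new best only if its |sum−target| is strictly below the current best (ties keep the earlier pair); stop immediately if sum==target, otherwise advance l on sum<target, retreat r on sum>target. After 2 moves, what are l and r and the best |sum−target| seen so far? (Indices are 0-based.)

l=0 r=18: -15+34=19 d=11 *, l++
l=1 r=18: -12+34=22 d=8 *, l++

l=2, r=18, best |Δ|=8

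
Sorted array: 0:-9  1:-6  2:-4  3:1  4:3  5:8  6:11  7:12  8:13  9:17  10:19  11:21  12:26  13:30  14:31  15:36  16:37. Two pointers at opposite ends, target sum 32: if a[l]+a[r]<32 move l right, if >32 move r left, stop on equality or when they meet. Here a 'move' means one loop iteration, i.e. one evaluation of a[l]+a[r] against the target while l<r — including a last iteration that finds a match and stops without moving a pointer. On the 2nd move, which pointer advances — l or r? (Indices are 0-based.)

l=0 r=16: -9+37=28 <32, l++
l=1 r=16: -6+37=31 <32, l++

l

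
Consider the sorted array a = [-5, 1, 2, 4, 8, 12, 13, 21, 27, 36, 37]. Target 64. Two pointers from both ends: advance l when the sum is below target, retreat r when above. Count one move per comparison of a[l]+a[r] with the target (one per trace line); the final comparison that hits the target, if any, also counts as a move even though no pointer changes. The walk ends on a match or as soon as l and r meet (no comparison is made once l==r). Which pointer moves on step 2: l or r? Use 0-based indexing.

[0,10] -5+37=32 <64 → l++
[1,10] 1+37=38 <64 → l++

l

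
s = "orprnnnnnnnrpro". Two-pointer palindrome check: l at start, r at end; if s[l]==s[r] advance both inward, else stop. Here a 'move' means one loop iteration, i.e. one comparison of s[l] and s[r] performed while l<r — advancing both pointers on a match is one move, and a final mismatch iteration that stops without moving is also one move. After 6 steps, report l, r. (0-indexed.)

l=6, r=8

l=0 r=14: 'o'=='o', l++,r--
l=1 r=13: 'r'=='r', l++,r--
l=2 r=12: 'p'=='p', l++,r--
l=3 r=11: 'r'=='r', l++,r--
l=4 r=10: 'n'=='n', l++,r--
l=5 r=9: 'n'=='n', l++,r--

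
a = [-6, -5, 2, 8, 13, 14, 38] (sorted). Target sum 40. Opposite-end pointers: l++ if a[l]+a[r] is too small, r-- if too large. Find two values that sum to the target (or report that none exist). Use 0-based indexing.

(2, 38)

[0,6] -6+38=32 <40 → l++
[1,6] -5+38=33 <40 → l++
[2,6] 2+38=40 → found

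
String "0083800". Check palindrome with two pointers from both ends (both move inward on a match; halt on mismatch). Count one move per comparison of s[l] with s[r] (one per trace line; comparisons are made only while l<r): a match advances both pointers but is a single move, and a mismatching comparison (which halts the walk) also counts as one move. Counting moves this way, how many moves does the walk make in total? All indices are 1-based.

[1,7] '0'=='0' → l++,r--
[2,6] '0'=='0' → l++,r--
[3,5] '8'=='8' → l++,r--

3 moves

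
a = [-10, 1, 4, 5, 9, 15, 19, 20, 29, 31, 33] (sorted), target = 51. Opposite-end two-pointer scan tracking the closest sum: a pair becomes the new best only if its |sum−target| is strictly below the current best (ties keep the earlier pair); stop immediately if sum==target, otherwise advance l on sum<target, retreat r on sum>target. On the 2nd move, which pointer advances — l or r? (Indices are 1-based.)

l

l=1 r=11: -10+33=23 d=28 *, l++
l=2 r=11: 1+33=34 d=17 *, l++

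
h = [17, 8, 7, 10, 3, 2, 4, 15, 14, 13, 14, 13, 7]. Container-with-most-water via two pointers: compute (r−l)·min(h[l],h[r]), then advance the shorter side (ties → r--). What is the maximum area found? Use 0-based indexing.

max area = 143

[0,12] min(17,7)*12=84 best=84 * → r--
[0,11] min(17,13)*11=143 best=143 * → r--
[0,10] min(17,14)*10=140 best=143 → r--
[0,9] min(17,13)*9=117 best=143 → r--
[0,8] min(17,14)*8=112 best=143 → r--
[0,7] min(17,15)*7=105 best=143 → r--
[0,6] min(17,4)*6=24 best=143 → r--
[0,5] min(17,2)*5=10 best=143 → r--
[0,4] min(17,3)*4=12 best=143 → r--
[0,3] min(17,10)*3=30 best=143 → r--
[0,2] min(17,7)*2=14 best=143 → r--
[0,1] min(17,8)*1=8 best=143 → r--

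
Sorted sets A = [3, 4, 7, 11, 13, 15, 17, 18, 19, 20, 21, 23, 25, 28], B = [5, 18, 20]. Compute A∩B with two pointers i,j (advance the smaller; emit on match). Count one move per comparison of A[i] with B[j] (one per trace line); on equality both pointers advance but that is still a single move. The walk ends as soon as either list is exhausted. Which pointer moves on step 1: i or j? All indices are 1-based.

i

i=1 j=1: 3<5, i++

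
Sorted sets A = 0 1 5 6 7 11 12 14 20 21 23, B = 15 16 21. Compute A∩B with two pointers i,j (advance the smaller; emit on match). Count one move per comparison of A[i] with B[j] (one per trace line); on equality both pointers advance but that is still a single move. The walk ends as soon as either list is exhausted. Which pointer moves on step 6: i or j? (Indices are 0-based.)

i

[i=0,j=0] 0<15 → i++
[i=1,j=0] 1<15 → i++
[i=2,j=0] 5<15 → i++
[i=3,j=0] 6<15 → i++
[i=4,j=0] 7<15 → i++
[i=5,j=0] 11<15 → i++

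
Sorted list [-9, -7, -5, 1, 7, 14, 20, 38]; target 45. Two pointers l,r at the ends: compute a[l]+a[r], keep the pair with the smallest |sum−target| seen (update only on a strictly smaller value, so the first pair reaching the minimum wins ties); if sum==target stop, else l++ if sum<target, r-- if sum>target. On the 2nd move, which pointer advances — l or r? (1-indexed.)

l

[1,8] -9+38=29 d=16 * → l++
[2,8] -7+38=31 d=14 * → l++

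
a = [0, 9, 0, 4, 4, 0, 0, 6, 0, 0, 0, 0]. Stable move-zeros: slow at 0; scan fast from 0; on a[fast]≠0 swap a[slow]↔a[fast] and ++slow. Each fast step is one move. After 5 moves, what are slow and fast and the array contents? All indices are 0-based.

slow=0 fast=0: a[fast]=0, fast++
slow=0 fast=1: a[fast]=9≠0 swap→a[0]=9, slow++,fast++
slow=1 fast=2: a[fast]=0, fast++
slow=1 fast=3: a[fast]=4≠0 swap→a[1]=4, slow++,fast++
slow=2 fast=4: a[fast]=4≠0 swap→a[2]=4, slow++,fast++

slow=3, fast=5, a=[9, 4, 4, 0, 0, 0, 0, 6, 0, 0, 0, 0]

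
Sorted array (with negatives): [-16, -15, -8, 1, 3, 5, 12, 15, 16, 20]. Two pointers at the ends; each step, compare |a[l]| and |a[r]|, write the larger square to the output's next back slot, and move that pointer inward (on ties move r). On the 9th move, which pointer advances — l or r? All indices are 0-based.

r

l=0 r=9: |-16|<=|20| out[9]=400, r--
l=0 r=8: |-16|<=|16| out[8]=256, r--
l=0 r=7: |-16|>|15| out[7]=256, l++
l=1 r=7: |-15|<=|15| out[6]=225, r--
l=1 r=6: |-15|>|12| out[5]=225, l++
l=2 r=6: |-8|<=|12| out[4]=144, r--
l=2 r=5: |-8|>|5| out[3]=64, l++
l=3 r=5: |1|<=|5| out[2]=25, r--
l=3 r=4: |1|<=|3| out[1]=9, r--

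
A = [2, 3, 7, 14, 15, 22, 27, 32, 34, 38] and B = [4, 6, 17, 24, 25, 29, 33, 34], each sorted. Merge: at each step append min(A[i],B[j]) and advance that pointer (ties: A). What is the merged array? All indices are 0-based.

i=0 j=0: A[i]=2<=B[j]=4 take 2, i++
i=1 j=0: A[i]=3<=B[j]=4 take 3, i++
i=2 j=0: A[i]=7>B[j]=4 take 4, j++
i=2 j=1: A[i]=7>B[j]=6 take 6, j++
i=2 j=2: A[i]=7<=B[j]=17 take 7, i++
i=3 j=2: A[i]=14<=B[j]=17 take 14, i++
i=4 j=2: A[i]=15<=B[j]=17 take 15, i++
i=5 j=2: A[i]=22>B[j]=17 take 17, j++
i=5 j=3: A[i]=22<=B[j]=24 take 22, i++
i=6 j=3: A[i]=27>B[j]=24 take 24, j++
i=6 j=4: A[i]=27>B[j]=25 take 25, j++
i=6 j=5: A[i]=27<=B[j]=29 take 27, i++
i=7 j=5: A[i]=32>B[j]=29 take 29, j++
i=7 j=6: A[i]=32<=B[j]=33 take 32, i++
i=8 j=6: A[i]=34>B[j]=33 take 33, j++
i=8 j=7: A[i]=34<=B[j]=34 take 34, i++
i=9 j=7: A[i]=38>B[j]=34 take 34, j++
i=9 j=8: B done, take A[i]=38, i++

[2, 3, 4, 6, 7, 14, 15, 17, 22, 24, 25, 27, 29, 32, 33, 34, 34, 38]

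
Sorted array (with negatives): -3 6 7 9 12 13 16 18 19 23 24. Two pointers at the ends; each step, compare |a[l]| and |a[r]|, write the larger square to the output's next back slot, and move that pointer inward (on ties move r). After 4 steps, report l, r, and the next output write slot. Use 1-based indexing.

l=1, r=7, next write slot=7

[1,11] |-3|<=|24| out[11]=576 → r--
[1,10] |-3|<=|23| out[10]=529 → r--
[1,9] |-3|<=|19| out[9]=361 → r--
[1,8] |-3|<=|18| out[8]=324 → r--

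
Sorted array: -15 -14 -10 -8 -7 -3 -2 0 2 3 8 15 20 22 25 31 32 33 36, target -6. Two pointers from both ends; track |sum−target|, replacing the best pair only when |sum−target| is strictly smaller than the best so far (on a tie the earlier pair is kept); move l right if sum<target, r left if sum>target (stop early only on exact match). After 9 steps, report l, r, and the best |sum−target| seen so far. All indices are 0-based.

l=1, r=10, best |Δ|=1

l=0 r=18: -15+36=21 d=27 *, r--
l=0 r=17: -15+33=18 d=24 *, r--
l=0 r=16: -15+32=17 d=23 *, r--
l=0 r=15: -15+31=16 d=22 *, r--
l=0 r=14: -15+25=10 d=16 *, r--
l=0 r=13: -15+22=7 d=13 *, r--
l=0 r=12: -15+20=5 d=11 *, r--
l=0 r=11: -15+15=0 d=6 *, r--
l=0 r=10: -15+8=-7 d=1 *, l++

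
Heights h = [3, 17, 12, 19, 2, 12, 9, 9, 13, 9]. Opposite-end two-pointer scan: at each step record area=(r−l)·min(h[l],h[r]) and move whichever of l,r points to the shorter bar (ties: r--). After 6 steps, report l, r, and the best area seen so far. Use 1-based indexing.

l=1 r=10: min(3,9)*9=27 best=27 *, l++
l=2 r=10: min(17,9)*8=72 best=72 *, r--
l=2 r=9: min(17,13)*7=91 best=91 *, r--
l=2 r=8: min(17,9)*6=54 best=91, r--
l=2 r=7: min(17,9)*5=45 best=91, r--
l=2 r=6: min(17,12)*4=48 best=91, r--

l=2, r=5, best area=91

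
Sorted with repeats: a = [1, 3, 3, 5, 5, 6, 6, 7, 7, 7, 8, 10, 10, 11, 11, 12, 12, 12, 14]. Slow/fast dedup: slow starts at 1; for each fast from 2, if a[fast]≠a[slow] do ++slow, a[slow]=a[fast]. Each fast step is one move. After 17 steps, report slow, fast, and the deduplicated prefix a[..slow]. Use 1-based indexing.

slow=1 fast=2: a[fast]=3≠a[slow]=1 write a[2]=3, slow++,fast++
slow=2 fast=3: a[fast]=3=a[slow] dup, fast++
slow=2 fast=4: a[fast]=5≠a[slow]=3 write a[3]=5, slow++,fast++
slow=3 fast=5: a[fast]=5=a[slow] dup, fast++
slow=3 fast=6: a[fast]=6≠a[slow]=5 write a[4]=6, slow++,fast++
slow=4 fast=7: a[fast]=6=a[slow] dup, fast++
slow=4 fast=8: a[fast]=7≠a[slow]=6 write a[5]=7, slow++,fast++
slow=5 fast=9: a[fast]=7=a[slow] dup, fast++
slow=5 fast=10: a[fast]=7=a[slow] dup, fast++
slow=5 fast=11: a[fast]=8≠a[slow]=7 write a[6]=8, slow++,fast++
slow=6 fast=12: a[fast]=10≠a[slow]=8 write a[7]=10, slow++,fast++
slow=7 fast=13: a[fast]=10=a[slow] dup, fast++
slow=7 fast=14: a[fast]=11≠a[slow]=10 write a[8]=11, slow++,fast++
slow=8 fast=15: a[fast]=11=a[slow] dup, fast++
slow=8 fast=16: a[fast]=12≠a[slow]=11 write a[9]=12, slow++,fast++
slow=9 fast=17: a[fast]=12=a[slow] dup, fast++
slow=9 fast=18: a[fast]=12=a[slow] dup, fast++

slow=9, fast=19, prefix=[1, 3, 5, 6, 7, 8, 10, 11, 12]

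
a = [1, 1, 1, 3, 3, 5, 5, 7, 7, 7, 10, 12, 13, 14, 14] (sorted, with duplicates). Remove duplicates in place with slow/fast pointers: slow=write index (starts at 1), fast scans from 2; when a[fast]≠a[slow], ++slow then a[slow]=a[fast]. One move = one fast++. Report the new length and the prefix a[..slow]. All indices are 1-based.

length 8; prefix = [1, 3, 5, 7, 10, 12, 13, 14]

slow=1 fast=2: a[fast]=1=a[slow] dup, fast++
slow=1 fast=3: a[fast]=1=a[slow] dup, fast++
slow=1 fast=4: a[fast]=3≠a[slow]=1 write a[2]=3, slow++,fast++
slow=2 fast=5: a[fast]=3=a[slow] dup, fast++
slow=2 fast=6: a[fast]=5≠a[slow]=3 write a[3]=5, slow++,fast++
slow=3 fast=7: a[fast]=5=a[slow] dup, fast++
slow=3 fast=8: a[fast]=7≠a[slow]=5 write a[4]=7, slow++,fast++
slow=4 fast=9: a[fast]=7=a[slow] dup, fast++
slow=4 fast=10: a[fast]=7=a[slow] dup, fast++
slow=4 fast=11: a[fast]=10≠a[slow]=7 write a[5]=10, slow++,fast++
slow=5 fast=12: a[fast]=12≠a[slow]=10 write a[6]=12, slow++,fast++
slow=6 fast=13: a[fast]=13≠a[slow]=12 write a[7]=13, slow++,fast++
slow=7 fast=14: a[fast]=14≠a[slow]=13 write a[8]=14, slow++,fast++
slow=8 fast=15: a[fast]=14=a[slow] dup, fast++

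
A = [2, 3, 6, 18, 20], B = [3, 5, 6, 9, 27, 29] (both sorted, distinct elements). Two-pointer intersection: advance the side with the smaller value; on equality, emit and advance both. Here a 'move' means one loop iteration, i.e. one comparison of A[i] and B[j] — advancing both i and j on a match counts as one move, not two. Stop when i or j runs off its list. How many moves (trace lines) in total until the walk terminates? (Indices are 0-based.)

7 moves

[i=0,j=0] 2<3 → i++
[i=1,j=0] 3==3 emit → i++,j++
[i=2,j=1] 6>5 → j++
[i=2,j=2] 6==6 emit → i++,j++
[i=3,j=3] 18>9 → j++
[i=3,j=4] 18<27 → i++
[i=4,j=4] 20<27 → i++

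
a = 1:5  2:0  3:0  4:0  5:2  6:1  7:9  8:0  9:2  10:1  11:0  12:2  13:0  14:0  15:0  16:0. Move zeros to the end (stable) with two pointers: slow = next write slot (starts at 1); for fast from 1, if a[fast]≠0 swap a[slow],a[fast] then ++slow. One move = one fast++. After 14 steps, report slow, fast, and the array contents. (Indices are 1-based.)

(s=1,f=1) a[fast]=5≠0 swap→a[1]=5 → slow++,fast++
(s=2,f=2) a[fast]=0 → fast++
(s=2,f=3) a[fast]=0 → fast++
(s=2,f=4) a[fast]=0 → fast++
(s=2,f=5) a[fast]=2≠0 swap→a[2]=2 → slow++,fast++
(s=3,f=6) a[fast]=1≠0 swap→a[3]=1 → slow++,fast++
(s=4,f=7) a[fast]=9≠0 swap→a[4]=9 → slow++,fast++
(s=5,f=8) a[fast]=0 → fast++
(s=5,f=9) a[fast]=2≠0 swap→a[5]=2 → slow++,fast++
(s=6,f=10) a[fast]=1≠0 swap→a[6]=1 → slow++,fast++
(s=7,f=11) a[fast]=0 → fast++
(s=7,f=12) a[fast]=2≠0 swap→a[7]=2 → slow++,fast++
(s=8,f=13) a[fast]=0 → fast++
(s=8,f=14) a[fast]=0 → fast++

slow=8, fast=15, a=[5, 2, 1, 9, 2, 1, 2, 0, 0, 0, 0, 0, 0, 0, 0, 0]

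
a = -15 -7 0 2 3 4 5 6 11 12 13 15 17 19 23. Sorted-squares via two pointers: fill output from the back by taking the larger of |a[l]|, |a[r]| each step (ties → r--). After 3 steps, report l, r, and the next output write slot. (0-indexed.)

l=0, r=11, next write slot=11

[0,14] |-15|<=|23| out[14]=529 → r--
[0,13] |-15|<=|19| out[13]=361 → r--
[0,12] |-15|<=|17| out[12]=289 → r--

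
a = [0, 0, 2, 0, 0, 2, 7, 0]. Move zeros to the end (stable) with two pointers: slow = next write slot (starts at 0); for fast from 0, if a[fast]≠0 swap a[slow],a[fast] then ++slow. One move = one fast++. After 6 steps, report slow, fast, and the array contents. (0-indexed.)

slow=2, fast=6, a=[2, 2, 0, 0, 0, 0, 7, 0]

slow=0 fast=0: a[fast]=0, fast++
slow=0 fast=1: a[fast]=0, fast++
slow=0 fast=2: a[fast]=2≠0 swap→a[0]=2, slow++,fast++
slow=1 fast=3: a[fast]=0, fast++
slow=1 fast=4: a[fast]=0, fast++
slow=1 fast=5: a[fast]=2≠0 swap→a[1]=2, slow++,fast++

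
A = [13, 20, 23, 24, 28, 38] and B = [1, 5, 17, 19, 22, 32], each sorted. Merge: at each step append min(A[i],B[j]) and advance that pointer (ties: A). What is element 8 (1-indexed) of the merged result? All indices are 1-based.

merged[8] = 23

[i=1,j=1] A[i]=13>B[j]=1 take 1 → j++
[i=1,j=2] A[i]=13>B[j]=5 take 5 → j++
[i=1,j=3] A[i]=13<=B[j]=17 take 13 → i++
[i=2,j=3] A[i]=20>B[j]=17 take 17 → j++
[i=2,j=4] A[i]=20>B[j]=19 take 19 → j++
[i=2,j=5] A[i]=20<=B[j]=22 take 20 → i++
[i=3,j=5] A[i]=23>B[j]=22 take 22 → j++
[i=3,j=6] A[i]=23<=B[j]=32 take 23 → i++
[i=4,j=6] A[i]=24<=B[j]=32 take 24 → i++
[i=5,j=6] A[i]=28<=B[j]=32 take 28 → i++
[i=6,j=6] A[i]=38>B[j]=32 take 32 → j++
[i=6,j=7] B done, take A[i]=38 → i++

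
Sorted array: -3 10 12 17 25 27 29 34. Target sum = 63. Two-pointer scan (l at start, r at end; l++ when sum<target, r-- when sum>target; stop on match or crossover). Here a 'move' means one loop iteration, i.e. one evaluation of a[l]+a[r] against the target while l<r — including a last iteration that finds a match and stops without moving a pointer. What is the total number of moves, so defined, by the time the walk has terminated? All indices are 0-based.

7 moves

[0,7] -3+34=31 <63 → l++
[1,7] 10+34=44 <63 → l++
[2,7] 12+34=46 <63 → l++
[3,7] 17+34=51 <63 → l++
[4,7] 25+34=59 <63 → l++
[5,7] 27+34=61 <63 → l++
[6,7] 29+34=63 → found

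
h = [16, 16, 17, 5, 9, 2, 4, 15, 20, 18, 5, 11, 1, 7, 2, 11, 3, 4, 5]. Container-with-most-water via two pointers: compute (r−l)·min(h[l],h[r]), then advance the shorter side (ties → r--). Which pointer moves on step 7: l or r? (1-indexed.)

[1,19] min(16,5)*18=90 best=90 * → r--
[1,18] min(16,4)*17=68 best=90 → r--
[1,17] min(16,3)*16=48 best=90 → r--
[1,16] min(16,11)*15=165 best=165 * → r--
[1,15] min(16,2)*14=28 best=165 → r--
[1,14] min(16,7)*13=91 best=165 → r--
[1,13] min(16,1)*12=12 best=165 → r--

r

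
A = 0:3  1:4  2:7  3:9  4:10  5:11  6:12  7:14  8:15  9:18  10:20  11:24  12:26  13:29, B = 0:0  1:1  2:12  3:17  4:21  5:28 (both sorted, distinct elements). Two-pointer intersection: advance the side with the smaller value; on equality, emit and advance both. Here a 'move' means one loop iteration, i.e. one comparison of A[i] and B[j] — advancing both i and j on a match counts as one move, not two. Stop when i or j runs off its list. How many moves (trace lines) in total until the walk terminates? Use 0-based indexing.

18 moves

i=0 j=0: 3>0, j++
i=0 j=1: 3>1, j++
i=0 j=2: 3<12, i++
i=1 j=2: 4<12, i++
i=2 j=2: 7<12, i++
i=3 j=2: 9<12, i++
i=4 j=2: 10<12, i++
i=5 j=2: 11<12, i++
i=6 j=2: 12==12 emit, i++,j++
i=7 j=3: 14<17, i++
i=8 j=3: 15<17, i++
i=9 j=3: 18>17, j++
i=9 j=4: 18<21, i++
i=10 j=4: 20<21, i++
i=11 j=4: 24>21, j++
i=11 j=5: 24<28, i++
i=12 j=5: 26<28, i++
i=13 j=5: 29>28, j++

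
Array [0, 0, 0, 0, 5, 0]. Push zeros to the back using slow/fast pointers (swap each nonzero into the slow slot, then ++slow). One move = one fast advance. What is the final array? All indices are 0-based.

slow=0 fast=0: a[fast]=0, fast++
slow=0 fast=1: a[fast]=0, fast++
slow=0 fast=2: a[fast]=0, fast++
slow=0 fast=3: a[fast]=0, fast++
slow=0 fast=4: a[fast]=5≠0 swap→a[0]=5, slow++,fast++
slow=1 fast=5: a[fast]=0, fast++

[5, 0, 0, 0, 0, 0]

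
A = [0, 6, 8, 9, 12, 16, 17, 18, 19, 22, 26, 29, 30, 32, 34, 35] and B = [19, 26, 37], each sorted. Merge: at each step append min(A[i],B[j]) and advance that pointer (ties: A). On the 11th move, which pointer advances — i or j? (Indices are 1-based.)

i

[i=1,j=1] A[i]=0<=B[j]=19 take 0 → i++
[i=2,j=1] A[i]=6<=B[j]=19 take 6 → i++
[i=3,j=1] A[i]=8<=B[j]=19 take 8 → i++
[i=4,j=1] A[i]=9<=B[j]=19 take 9 → i++
[i=5,j=1] A[i]=12<=B[j]=19 take 12 → i++
[i=6,j=1] A[i]=16<=B[j]=19 take 16 → i++
[i=7,j=1] A[i]=17<=B[j]=19 take 17 → i++
[i=8,j=1] A[i]=18<=B[j]=19 take 18 → i++
[i=9,j=1] A[i]=19<=B[j]=19 take 19 → i++
[i=10,j=1] A[i]=22>B[j]=19 take 19 → j++
[i=10,j=2] A[i]=22<=B[j]=26 take 22 → i++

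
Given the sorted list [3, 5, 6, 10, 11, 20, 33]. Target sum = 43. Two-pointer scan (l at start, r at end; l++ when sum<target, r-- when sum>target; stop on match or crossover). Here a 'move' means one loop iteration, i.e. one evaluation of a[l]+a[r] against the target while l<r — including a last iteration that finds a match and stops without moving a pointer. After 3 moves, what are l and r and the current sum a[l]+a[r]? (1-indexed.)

l=4, r=7, sum=43

[1,7] 3+33=36 <43 → l++
[2,7] 5+33=38 <43 → l++
[3,7] 6+33=39 <43 → l++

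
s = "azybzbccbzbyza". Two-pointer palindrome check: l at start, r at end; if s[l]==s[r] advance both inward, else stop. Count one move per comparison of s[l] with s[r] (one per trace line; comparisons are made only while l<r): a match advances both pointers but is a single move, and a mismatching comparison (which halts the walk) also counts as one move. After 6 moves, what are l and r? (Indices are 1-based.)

l=7, r=8

l=1 r=14: 'a'=='a', l++,r--
l=2 r=13: 'z'=='z', l++,r--
l=3 r=12: 'y'=='y', l++,r--
l=4 r=11: 'b'=='b', l++,r--
l=5 r=10: 'z'=='z', l++,r--
l=6 r=9: 'b'=='b', l++,r--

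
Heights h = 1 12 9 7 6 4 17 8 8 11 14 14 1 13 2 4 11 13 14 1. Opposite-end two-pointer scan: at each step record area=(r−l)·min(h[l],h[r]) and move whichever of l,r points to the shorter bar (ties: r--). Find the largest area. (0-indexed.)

max area = 204

[0,19] min(1,1)*19=19 best=19 * → r--
[0,18] min(1,14)*18=18 best=19 → l++
[1,18] min(12,14)*17=204 best=204 * → l++
[2,18] min(9,14)*16=144 best=204 → l++
[3,18] min(7,14)*15=105 best=204 → l++
[4,18] min(6,14)*14=84 best=204 → l++
[5,18] min(4,14)*13=52 best=204 → l++
[6,18] min(17,14)*12=168 best=204 → r--
[6,17] min(17,13)*11=143 best=204 → r--
[6,16] min(17,11)*10=110 best=204 → r--
[6,15] min(17,4)*9=36 best=204 → r--
[6,14] min(17,2)*8=16 best=204 → r--
[6,13] min(17,13)*7=91 best=204 → r--
[6,12] min(17,1)*6=6 best=204 → r--
[6,11] min(17,14)*5=70 best=204 → r--
[6,10] min(17,14)*4=56 best=204 → r--
[6,9] min(17,11)*3=33 best=204 → r--
[6,8] min(17,8)*2=16 best=204 → r--
[6,7] min(17,8)*1=8 best=204 → r--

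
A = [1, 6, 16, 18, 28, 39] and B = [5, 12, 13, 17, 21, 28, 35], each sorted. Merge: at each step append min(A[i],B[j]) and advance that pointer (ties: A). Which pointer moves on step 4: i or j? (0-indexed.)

i=0 j=0: A[i]=1<=B[j]=5 take 1, i++
i=1 j=0: A[i]=6>B[j]=5 take 5, j++
i=1 j=1: A[i]=6<=B[j]=12 take 6, i++
i=2 j=1: A[i]=16>B[j]=12 take 12, j++

j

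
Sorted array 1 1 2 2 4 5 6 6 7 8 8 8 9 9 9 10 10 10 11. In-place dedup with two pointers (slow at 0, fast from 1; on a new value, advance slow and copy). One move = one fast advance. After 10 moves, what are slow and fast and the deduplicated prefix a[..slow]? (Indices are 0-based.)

(s=0,f=1) a[fast]=1=a[slow] dup → fast++
(s=0,f=2) a[fast]=2≠a[slow]=1 write a[1]=2 → slow++,fast++
(s=1,f=3) a[fast]=2=a[slow] dup → fast++
(s=1,f=4) a[fast]=4≠a[slow]=2 write a[2]=4 → slow++,fast++
(s=2,f=5) a[fast]=5≠a[slow]=4 write a[3]=5 → slow++,fast++
(s=3,f=6) a[fast]=6≠a[slow]=5 write a[4]=6 → slow++,fast++
(s=4,f=7) a[fast]=6=a[slow] dup → fast++
(s=4,f=8) a[fast]=7≠a[slow]=6 write a[5]=7 → slow++,fast++
(s=5,f=9) a[fast]=8≠a[slow]=7 write a[6]=8 → slow++,fast++
(s=6,f=10) a[fast]=8=a[slow] dup → fast++

slow=6, fast=11, prefix=[1, 2, 4, 5, 6, 7, 8]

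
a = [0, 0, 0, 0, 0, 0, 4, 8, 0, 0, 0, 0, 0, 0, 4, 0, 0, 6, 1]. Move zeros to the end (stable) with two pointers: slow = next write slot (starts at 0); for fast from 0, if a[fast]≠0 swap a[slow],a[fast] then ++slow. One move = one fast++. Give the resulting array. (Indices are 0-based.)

[4, 8, 4, 6, 1, 0, 0, 0, 0, 0, 0, 0, 0, 0, 0, 0, 0, 0, 0]

(s=0,f=0) a[fast]=0 → fast++
(s=0,f=1) a[fast]=0 → fast++
(s=0,f=2) a[fast]=0 → fast++
(s=0,f=3) a[fast]=0 → fast++
(s=0,f=4) a[fast]=0 → fast++
(s=0,f=5) a[fast]=0 → fast++
(s=0,f=6) a[fast]=4≠0 swap→a[0]=4 → slow++,fast++
(s=1,f=7) a[fast]=8≠0 swap→a[1]=8 → slow++,fast++
(s=2,f=8) a[fast]=0 → fast++
(s=2,f=9) a[fast]=0 → fast++
(s=2,f=10) a[fast]=0 → fast++
(s=2,f=11) a[fast]=0 → fast++
(s=2,f=12) a[fast]=0 → fast++
(s=2,f=13) a[fast]=0 → fast++
(s=2,f=14) a[fast]=4≠0 swap→a[2]=4 → slow++,fast++
(s=3,f=15) a[fast]=0 → fast++
(s=3,f=16) a[fast]=0 → fast++
(s=3,f=17) a[fast]=6≠0 swap→a[3]=6 → slow++,fast++
(s=4,f=18) a[fast]=1≠0 swap→a[4]=1 → slow++,fast++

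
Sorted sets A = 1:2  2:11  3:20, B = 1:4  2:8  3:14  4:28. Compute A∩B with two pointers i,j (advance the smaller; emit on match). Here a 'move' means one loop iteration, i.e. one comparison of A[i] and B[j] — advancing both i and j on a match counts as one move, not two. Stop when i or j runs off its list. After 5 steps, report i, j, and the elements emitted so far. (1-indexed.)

i=3, j=4, emitted=[]

[i=1,j=1] 2<4 → i++
[i=2,j=1] 11>4 → j++
[i=2,j=2] 11>8 → j++
[i=2,j=3] 11<14 → i++
[i=3,j=3] 20>14 → j++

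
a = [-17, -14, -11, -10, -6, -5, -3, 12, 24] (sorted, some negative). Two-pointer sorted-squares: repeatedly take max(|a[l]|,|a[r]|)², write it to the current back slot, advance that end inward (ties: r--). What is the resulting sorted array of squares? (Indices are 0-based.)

l=0 r=8: |-17|<=|24| out[8]=576, r--
l=0 r=7: |-17|>|12| out[7]=289, l++
l=1 r=7: |-14|>|12| out[6]=196, l++
l=2 r=7: |-11|<=|12| out[5]=144, r--
l=2 r=6: |-11|>|-3| out[4]=121, l++
l=3 r=6: |-10|>|-3| out[3]=100, l++
l=4 r=6: |-6|>|-3| out[2]=36, l++
l=5 r=6: |-5|>|-3| out[1]=25, l++
l=6 r=6: |-3|<=|-3| out[0]=9, r--

[9, 25, 36, 100, 121, 144, 196, 289, 576]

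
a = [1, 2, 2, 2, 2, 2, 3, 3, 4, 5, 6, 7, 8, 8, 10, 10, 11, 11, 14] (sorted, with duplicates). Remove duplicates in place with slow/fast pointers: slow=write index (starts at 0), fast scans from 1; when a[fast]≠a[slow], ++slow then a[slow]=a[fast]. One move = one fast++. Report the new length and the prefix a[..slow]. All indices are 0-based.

(s=0,f=1) a[fast]=2≠a[slow]=1 write a[1]=2 → slow++,fast++
(s=1,f=2) a[fast]=2=a[slow] dup → fast++
(s=1,f=3) a[fast]=2=a[slow] dup → fast++
(s=1,f=4) a[fast]=2=a[slow] dup → fast++
(s=1,f=5) a[fast]=2=a[slow] dup → fast++
(s=1,f=6) a[fast]=3≠a[slow]=2 write a[2]=3 → slow++,fast++
(s=2,f=7) a[fast]=3=a[slow] dup → fast++
(s=2,f=8) a[fast]=4≠a[slow]=3 write a[3]=4 → slow++,fast++
(s=3,f=9) a[fast]=5≠a[slow]=4 write a[4]=5 → slow++,fast++
(s=4,f=10) a[fast]=6≠a[slow]=5 write a[5]=6 → slow++,fast++
(s=5,f=11) a[fast]=7≠a[slow]=6 write a[6]=7 → slow++,fast++
(s=6,f=12) a[fast]=8≠a[slow]=7 write a[7]=8 → slow++,fast++
(s=7,f=13) a[fast]=8=a[slow] dup → fast++
(s=7,f=14) a[fast]=10≠a[slow]=8 write a[8]=10 → slow++,fast++
(s=8,f=15) a[fast]=10=a[slow] dup → fast++
(s=8,f=16) a[fast]=11≠a[slow]=10 write a[9]=11 → slow++,fast++
(s=9,f=17) a[fast]=11=a[slow] dup → fast++
(s=9,f=18) a[fast]=14≠a[slow]=11 write a[10]=14 → slow++,fast++

length 11; prefix = [1, 2, 3, 4, 5, 6, 7, 8, 10, 11, 14]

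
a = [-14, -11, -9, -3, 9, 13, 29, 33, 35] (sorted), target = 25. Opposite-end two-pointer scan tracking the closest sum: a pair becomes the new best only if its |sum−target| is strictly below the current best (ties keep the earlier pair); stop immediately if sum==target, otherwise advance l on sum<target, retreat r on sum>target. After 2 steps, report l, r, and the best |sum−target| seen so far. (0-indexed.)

l=0 r=8: -14+35=21 d=4 *, l++
l=1 r=8: -11+35=24 d=1 *, l++

l=2, r=8, best |Δ|=1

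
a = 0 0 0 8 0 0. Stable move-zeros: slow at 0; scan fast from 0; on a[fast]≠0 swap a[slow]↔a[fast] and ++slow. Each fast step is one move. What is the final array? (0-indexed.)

[8, 0, 0, 0, 0, 0]

slow=0 fast=0: a[fast]=0, fast++
slow=0 fast=1: a[fast]=0, fast++
slow=0 fast=2: a[fast]=0, fast++
slow=0 fast=3: a[fast]=8≠0 swap→a[0]=8, slow++,fast++
slow=1 fast=4: a[fast]=0, fast++
slow=1 fast=5: a[fast]=0, fast++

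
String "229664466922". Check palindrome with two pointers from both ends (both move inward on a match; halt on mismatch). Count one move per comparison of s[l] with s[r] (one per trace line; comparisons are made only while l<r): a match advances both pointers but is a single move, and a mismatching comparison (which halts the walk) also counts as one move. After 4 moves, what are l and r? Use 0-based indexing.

l=0 r=11: '2'=='2', l++,r--
l=1 r=10: '2'=='2', l++,r--
l=2 r=9: '9'=='9', l++,r--
l=3 r=8: '6'=='6', l++,r--

l=4, r=7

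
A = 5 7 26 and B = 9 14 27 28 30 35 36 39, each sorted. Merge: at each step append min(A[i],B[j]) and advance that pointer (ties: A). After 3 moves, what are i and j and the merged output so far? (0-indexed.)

i=0 j=0: A[i]=5<=B[j]=9 take 5, i++
i=1 j=0: A[i]=7<=B[j]=9 take 7, i++
i=2 j=0: A[i]=26>B[j]=9 take 9, j++

i=2, j=1, merged so far=[5, 7, 9]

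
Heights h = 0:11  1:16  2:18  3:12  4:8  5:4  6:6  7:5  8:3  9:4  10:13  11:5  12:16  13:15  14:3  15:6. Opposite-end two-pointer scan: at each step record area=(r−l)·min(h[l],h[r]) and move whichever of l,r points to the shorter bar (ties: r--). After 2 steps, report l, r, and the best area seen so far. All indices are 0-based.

l=0, r=13, best area=90

l=0 r=15: min(11,6)*15=90 best=90 *, r--
l=0 r=14: min(11,3)*14=42 best=90, r--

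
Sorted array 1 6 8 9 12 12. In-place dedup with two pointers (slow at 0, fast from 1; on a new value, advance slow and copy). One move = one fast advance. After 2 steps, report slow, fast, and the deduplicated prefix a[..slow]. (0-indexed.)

slow=2, fast=3, prefix=[1, 6, 8]

(s=0,f=1) a[fast]=6≠a[slow]=1 write a[1]=6 → slow++,fast++
(s=1,f=2) a[fast]=8≠a[slow]=6 write a[2]=8 → slow++,fast++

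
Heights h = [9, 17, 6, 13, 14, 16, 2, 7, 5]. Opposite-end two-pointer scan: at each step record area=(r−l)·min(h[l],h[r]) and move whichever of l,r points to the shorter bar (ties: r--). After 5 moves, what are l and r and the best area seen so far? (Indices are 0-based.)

[0,8] min(9,5)*8=40 best=40 * → r--
[0,7] min(9,7)*7=49 best=49 * → r--
[0,6] min(9,2)*6=12 best=49 → r--
[0,5] min(9,16)*5=45 best=49 → l++
[1,5] min(17,16)*4=64 best=64 * → r--

l=1, r=4, best area=64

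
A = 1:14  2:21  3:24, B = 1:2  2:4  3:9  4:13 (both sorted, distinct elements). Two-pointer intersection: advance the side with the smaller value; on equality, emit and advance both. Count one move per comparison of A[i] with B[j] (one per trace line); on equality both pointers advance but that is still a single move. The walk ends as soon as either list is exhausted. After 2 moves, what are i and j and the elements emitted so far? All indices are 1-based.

i=1 j=1: 14>2, j++
i=1 j=2: 14>4, j++

i=1, j=3, emitted=[]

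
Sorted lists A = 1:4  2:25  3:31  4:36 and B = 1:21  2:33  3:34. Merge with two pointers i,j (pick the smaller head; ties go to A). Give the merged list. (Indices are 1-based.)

[4, 21, 25, 31, 33, 34, 36]

i=1 j=1: A[i]=4<=B[j]=21 take 4, i++
i=2 j=1: A[i]=25>B[j]=21 take 21, j++
i=2 j=2: A[i]=25<=B[j]=33 take 25, i++
i=3 j=2: A[i]=31<=B[j]=33 take 31, i++
i=4 j=2: A[i]=36>B[j]=33 take 33, j++
i=4 j=3: A[i]=36>B[j]=34 take 34, j++
i=4 j=4: B done, take A[i]=36, i++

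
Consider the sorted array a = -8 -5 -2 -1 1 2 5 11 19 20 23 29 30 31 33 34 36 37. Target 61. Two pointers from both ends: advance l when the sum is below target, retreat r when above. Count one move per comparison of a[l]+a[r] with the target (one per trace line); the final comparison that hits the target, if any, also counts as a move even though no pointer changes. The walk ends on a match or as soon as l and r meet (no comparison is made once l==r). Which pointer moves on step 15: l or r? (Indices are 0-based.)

l=0 r=17: -8+37=29 <61, l++
l=1 r=17: -5+37=32 <61, l++
l=2 r=17: -2+37=35 <61, l++
l=3 r=17: -1+37=36 <61, l++
l=4 r=17: 1+37=38 <61, l++
l=5 r=17: 2+37=39 <61, l++
l=6 r=17: 5+37=42 <61, l++
l=7 r=17: 11+37=48 <61, l++
l=8 r=17: 19+37=56 <61, l++
l=9 r=17: 20+37=57 <61, l++
l=10 r=17: 23+37=60 <61, l++
l=11 r=17: 29+37=66 >61, r--
l=11 r=16: 29+36=65 >61, r--
l=11 r=15: 29+34=63 >61, r--
l=11 r=14: 29+33=62 >61, r--

r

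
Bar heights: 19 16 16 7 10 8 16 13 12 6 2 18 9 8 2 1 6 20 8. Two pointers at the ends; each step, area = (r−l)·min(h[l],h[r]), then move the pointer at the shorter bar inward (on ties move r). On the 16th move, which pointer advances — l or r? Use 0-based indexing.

[0,18] min(19,8)*18=144 best=144 * → r--
[0,17] min(19,20)*17=323 best=323 * → l++
[1,17] min(16,20)*16=256 best=323 → l++
[2,17] min(16,20)*15=240 best=323 → l++
[3,17] min(7,20)*14=98 best=323 → l++
[4,17] min(10,20)*13=130 best=323 → l++
[5,17] min(8,20)*12=96 best=323 → l++
[6,17] min(16,20)*11=176 best=323 → l++
[7,17] min(13,20)*10=130 best=323 → l++
[8,17] min(12,20)*9=108 best=323 → l++
[9,17] min(6,20)*8=48 best=323 → l++
[10,17] min(2,20)*7=14 best=323 → l++
[11,17] min(18,20)*6=108 best=323 → l++
[12,17] min(9,20)*5=45 best=323 → l++
[13,17] min(8,20)*4=32 best=323 → l++
[14,17] min(2,20)*3=6 best=323 → l++

l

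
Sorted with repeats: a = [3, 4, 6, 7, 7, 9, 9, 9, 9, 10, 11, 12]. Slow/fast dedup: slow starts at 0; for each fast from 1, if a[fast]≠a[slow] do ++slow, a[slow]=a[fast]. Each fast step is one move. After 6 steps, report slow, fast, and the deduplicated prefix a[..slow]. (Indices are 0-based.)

slow=4, fast=7, prefix=[3, 4, 6, 7, 9]

slow=0 fast=1: a[fast]=4≠a[slow]=3 write a[1]=4, slow++,fast++
slow=1 fast=2: a[fast]=6≠a[slow]=4 write a[2]=6, slow++,fast++
slow=2 fast=3: a[fast]=7≠a[slow]=6 write a[3]=7, slow++,fast++
slow=3 fast=4: a[fast]=7=a[slow] dup, fast++
slow=3 fast=5: a[fast]=9≠a[slow]=7 write a[4]=9, slow++,fast++
slow=4 fast=6: a[fast]=9=a[slow] dup, fast++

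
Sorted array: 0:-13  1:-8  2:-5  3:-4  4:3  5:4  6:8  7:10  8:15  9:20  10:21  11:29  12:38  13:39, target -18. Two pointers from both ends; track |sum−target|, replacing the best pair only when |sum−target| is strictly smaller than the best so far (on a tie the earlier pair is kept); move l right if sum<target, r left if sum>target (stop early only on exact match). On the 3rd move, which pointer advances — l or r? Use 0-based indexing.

r

l=0 r=13: -13+39=26 d=44 *, r--
l=0 r=12: -13+38=25 d=43 *, r--
l=0 r=11: -13+29=16 d=34 *, r--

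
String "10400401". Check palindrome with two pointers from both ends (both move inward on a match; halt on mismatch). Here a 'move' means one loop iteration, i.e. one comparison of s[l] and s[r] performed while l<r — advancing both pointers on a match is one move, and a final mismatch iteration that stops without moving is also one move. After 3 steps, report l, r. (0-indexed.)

[0,7] '1'=='1' → l++,r--
[1,6] '0'=='0' → l++,r--
[2,5] '4'=='4' → l++,r--

l=3, r=4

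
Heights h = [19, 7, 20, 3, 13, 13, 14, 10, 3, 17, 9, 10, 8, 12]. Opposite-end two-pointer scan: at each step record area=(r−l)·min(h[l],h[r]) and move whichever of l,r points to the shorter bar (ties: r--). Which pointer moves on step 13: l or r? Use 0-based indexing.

l

l=0 r=13: min(19,12)*13=156 best=156 *, r--
l=0 r=12: min(19,8)*12=96 best=156, r--
l=0 r=11: min(19,10)*11=110 best=156, r--
l=0 r=10: min(19,9)*10=90 best=156, r--
l=0 r=9: min(19,17)*9=153 best=156, r--
l=0 r=8: min(19,3)*8=24 best=156, r--
l=0 r=7: min(19,10)*7=70 best=156, r--
l=0 r=6: min(19,14)*6=84 best=156, r--
l=0 r=5: min(19,13)*5=65 best=156, r--
l=0 r=4: min(19,13)*4=52 best=156, r--
l=0 r=3: min(19,3)*3=9 best=156, r--
l=0 r=2: min(19,20)*2=38 best=156, l++
l=1 r=2: min(7,20)*1=7 best=156, l++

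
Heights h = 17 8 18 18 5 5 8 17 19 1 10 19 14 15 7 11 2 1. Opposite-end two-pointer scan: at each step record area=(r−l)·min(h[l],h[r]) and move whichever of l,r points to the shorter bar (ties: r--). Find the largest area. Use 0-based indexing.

[0,17] min(17,1)*17=17 best=17 * → r--
[0,16] min(17,2)*16=32 best=32 * → r--
[0,15] min(17,11)*15=165 best=165 * → r--
[0,14] min(17,7)*14=98 best=165 → r--
[0,13] min(17,15)*13=195 best=195 * → r--
[0,12] min(17,14)*12=168 best=195 → r--
[0,11] min(17,19)*11=187 best=195 → l++
[1,11] min(8,19)*10=80 best=195 → l++
[2,11] min(18,19)*9=162 best=195 → l++
[3,11] min(18,19)*8=144 best=195 → l++
[4,11] min(5,19)*7=35 best=195 → l++
[5,11] min(5,19)*6=30 best=195 → l++
[6,11] min(8,19)*5=40 best=195 → l++
[7,11] min(17,19)*4=68 best=195 → l++
[8,11] min(19,19)*3=57 best=195 → r--
[8,10] min(19,10)*2=20 best=195 → r--
[8,9] min(19,1)*1=1 best=195 → r--

max area = 195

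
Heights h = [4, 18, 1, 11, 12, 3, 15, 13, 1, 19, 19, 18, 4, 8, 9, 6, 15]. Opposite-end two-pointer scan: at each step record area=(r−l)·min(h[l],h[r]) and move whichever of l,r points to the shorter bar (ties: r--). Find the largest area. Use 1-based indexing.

l=1 r=17: min(4,15)*16=64 best=64 *, l++
l=2 r=17: min(18,15)*15=225 best=225 *, r--
l=2 r=16: min(18,6)*14=84 best=225, r--
l=2 r=15: min(18,9)*13=117 best=225, r--
l=2 r=14: min(18,8)*12=96 best=225, r--
l=2 r=13: min(18,4)*11=44 best=225, r--
l=2 r=12: min(18,18)*10=180 best=225, r--
l=2 r=11: min(18,19)*9=162 best=225, l++
l=3 r=11: min(1,19)*8=8 best=225, l++
l=4 r=11: min(11,19)*7=77 best=225, l++
l=5 r=11: min(12,19)*6=72 best=225, l++
l=6 r=11: min(3,19)*5=15 best=225, l++
l=7 r=11: min(15,19)*4=60 best=225, l++
l=8 r=11: min(13,19)*3=39 best=225, l++
l=9 r=11: min(1,19)*2=2 best=225, l++
l=10 r=11: min(19,19)*1=19 best=225, r--

max area = 225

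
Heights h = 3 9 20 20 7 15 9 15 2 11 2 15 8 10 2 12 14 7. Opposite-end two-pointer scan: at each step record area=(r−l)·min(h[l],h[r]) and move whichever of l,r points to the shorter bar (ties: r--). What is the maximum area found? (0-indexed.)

l=0 r=17: min(3,7)*17=51 best=51 *, l++
l=1 r=17: min(9,7)*16=112 best=112 *, r--
l=1 r=16: min(9,14)*15=135 best=135 *, l++
l=2 r=16: min(20,14)*14=196 best=196 *, r--
l=2 r=15: min(20,12)*13=156 best=196, r--
l=2 r=14: min(20,2)*12=24 best=196, r--
l=2 r=13: min(20,10)*11=110 best=196, r--
l=2 r=12: min(20,8)*10=80 best=196, r--
l=2 r=11: min(20,15)*9=135 best=196, r--
l=2 r=10: min(20,2)*8=16 best=196, r--
l=2 r=9: min(20,11)*7=77 best=196, r--
l=2 r=8: min(20,2)*6=12 best=196, r--
l=2 r=7: min(20,15)*5=75 best=196, r--
l=2 r=6: min(20,9)*4=36 best=196, r--
l=2 r=5: min(20,15)*3=45 best=196, r--
l=2 r=4: min(20,7)*2=14 best=196, r--
l=2 r=3: min(20,20)*1=20 best=196, r--

max area = 196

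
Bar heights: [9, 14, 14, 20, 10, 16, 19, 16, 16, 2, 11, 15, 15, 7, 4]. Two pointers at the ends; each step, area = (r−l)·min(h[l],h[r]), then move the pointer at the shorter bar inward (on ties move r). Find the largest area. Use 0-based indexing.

max area = 154

[0,14] min(9,4)*14=56 best=56 * → r--
[0,13] min(9,7)*13=91 best=91 * → r--
[0,12] min(9,15)*12=108 best=108 * → l++
[1,12] min(14,15)*11=154 best=154 * → l++
[2,12] min(14,15)*10=140 best=154 → l++
[3,12] min(20,15)*9=135 best=154 → r--
[3,11] min(20,15)*8=120 best=154 → r--
[3,10] min(20,11)*7=77 best=154 → r--
[3,9] min(20,2)*6=12 best=154 → r--
[3,8] min(20,16)*5=80 best=154 → r--
[3,7] min(20,16)*4=64 best=154 → r--
[3,6] min(20,19)*3=57 best=154 → r--
[3,5] min(20,16)*2=32 best=154 → r--
[3,4] min(20,10)*1=10 best=154 → r--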